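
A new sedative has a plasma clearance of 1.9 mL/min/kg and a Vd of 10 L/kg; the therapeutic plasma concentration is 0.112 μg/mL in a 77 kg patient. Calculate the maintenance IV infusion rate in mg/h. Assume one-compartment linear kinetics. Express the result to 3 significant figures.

CL = 1.9 mL/min/kg × 77 kg = 146.3 mL/min = 146.3 × 60/1000 = 8.778 L/h
At steady state, infusion rate equals elimination rate: rate in = CL × Css.
Rate = CL × Css = 8.778 × 0.112 = 0.9831 mg/h

0.983 mg/h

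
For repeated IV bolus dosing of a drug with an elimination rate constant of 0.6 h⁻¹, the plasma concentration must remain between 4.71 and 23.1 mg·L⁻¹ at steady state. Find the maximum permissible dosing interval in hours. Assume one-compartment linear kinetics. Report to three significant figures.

Between IV bolus doses, concentration decays as C = C₀·e^(−kτ), so C_peak/C_trough = e^(kτ).
τ_max = ln(C_peak/C_trough) / k = ln(23.1/4.71) / 0.6000 = 1.590 / 0.6000 = 2.650 h

2.65 h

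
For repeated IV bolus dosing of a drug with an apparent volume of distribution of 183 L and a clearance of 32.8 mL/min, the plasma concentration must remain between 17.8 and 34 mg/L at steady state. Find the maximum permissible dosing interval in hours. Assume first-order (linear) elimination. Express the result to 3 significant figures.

CL = 32.8 mL/min = 32.8 × 0.06 = 1.968 L/h
k = CL / Vd = 1.968 / 183.0 = 0.01075 h⁻¹
Between IV bolus doses, concentration decays as C = C₀·e^(−kτ), so C_peak/C_trough = e^(kτ).
τ_max = ln(C_peak/C_trough) / k = ln(34/17.8) / 0.01075 = 0.6472 / 0.01075 = 60.20 h

60.2 h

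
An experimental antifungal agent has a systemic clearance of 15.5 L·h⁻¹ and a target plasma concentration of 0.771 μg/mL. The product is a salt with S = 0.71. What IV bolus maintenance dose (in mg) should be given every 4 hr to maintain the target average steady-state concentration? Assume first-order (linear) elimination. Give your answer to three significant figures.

67.3 mg

D = CL × Css × τ / S = 15.50 × 0.771 × 4 / 0.71 = 67.33 mg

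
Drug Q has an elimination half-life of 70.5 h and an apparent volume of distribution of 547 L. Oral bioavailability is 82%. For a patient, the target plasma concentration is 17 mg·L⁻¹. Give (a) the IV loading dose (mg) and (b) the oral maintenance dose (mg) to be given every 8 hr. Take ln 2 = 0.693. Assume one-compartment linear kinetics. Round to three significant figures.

LD = Vd × C = 547.0 × 17 = 9299 mg
CL = 0.693 × Vd / t½ = 0.693 × 547.0 / 70.5 = 5.377 L/h
D = CL × Css × τ / F = 5.377 × 17 × 8 / 0.82 = 891.8 mg

(a) 9300 mg; (b) 892 mg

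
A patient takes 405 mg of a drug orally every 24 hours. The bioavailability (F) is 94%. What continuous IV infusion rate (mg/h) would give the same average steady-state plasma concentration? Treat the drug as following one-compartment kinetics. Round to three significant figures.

Equivalent systemic input: infusion rate = F·D/τ.
Rate = 0.94 × 405 / 24 = 15.86 mg/h

15.9 mg/h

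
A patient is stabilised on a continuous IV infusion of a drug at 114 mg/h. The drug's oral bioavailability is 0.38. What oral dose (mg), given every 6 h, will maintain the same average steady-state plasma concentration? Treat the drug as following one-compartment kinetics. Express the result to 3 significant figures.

To maintain the same Css, the systemic dosing rate must be unchanged: F·D/τ = infusion rate.
D = rate × τ / F = 114 × 6 / 0.38 = 1800 mg

1800 mg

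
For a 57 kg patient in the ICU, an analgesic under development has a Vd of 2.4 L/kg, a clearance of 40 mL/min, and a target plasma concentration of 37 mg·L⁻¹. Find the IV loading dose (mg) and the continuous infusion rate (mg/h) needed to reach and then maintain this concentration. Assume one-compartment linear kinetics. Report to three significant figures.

(a) 5060 mg; (b) 88.8 mg/h

Vd(total) = 57 kg × 2.4 L/kg = 136.8 L
Loading dose = Vd × C = 136.8 × 37 = 5062 mg
CL = 40 mL/min × 60/1000 = 2.400 L/h
Maintenance infusion rate = CL × Css = 2.400 × 37 = 88.80 mg/h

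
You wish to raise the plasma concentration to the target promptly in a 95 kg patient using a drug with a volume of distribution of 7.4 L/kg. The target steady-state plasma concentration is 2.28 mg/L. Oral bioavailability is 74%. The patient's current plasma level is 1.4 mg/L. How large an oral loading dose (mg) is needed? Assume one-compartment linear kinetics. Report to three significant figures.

836 mg

Vd = 7.4 L/kg × 95 kg = 703.0 L
The loading dose fills Vd to the target concentration.
Concentration deficit ΔC = 2.28 − 1.4 = 0.8800 mg/L
LD = Vd × ΔC / F = 703.0 × 0.8800 / 0.74 = 836.0 mg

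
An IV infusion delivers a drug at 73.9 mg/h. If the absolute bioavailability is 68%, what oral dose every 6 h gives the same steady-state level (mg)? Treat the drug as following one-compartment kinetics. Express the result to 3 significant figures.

To maintain the same Css, the systemic dosing rate must be unchanged: F·D/τ = infusion rate.
D = rate × τ / F = 73.9 × 6 / 0.68 = 652.1 mg

652 mg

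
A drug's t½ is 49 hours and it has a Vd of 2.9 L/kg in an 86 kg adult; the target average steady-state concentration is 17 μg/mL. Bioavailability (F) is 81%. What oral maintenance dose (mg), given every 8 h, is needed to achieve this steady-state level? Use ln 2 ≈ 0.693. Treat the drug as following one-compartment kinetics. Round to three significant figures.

Total Vd = 2.9 × 86 = 249.4 L
CL = ln 2 · Vd / t½ = 0.693 × 249.4 / 49 = 3.527 L/h
D = CL × Css × τ / F = 3.527 × 17 × 8 / 0.81 = 592.2 mg

592 mg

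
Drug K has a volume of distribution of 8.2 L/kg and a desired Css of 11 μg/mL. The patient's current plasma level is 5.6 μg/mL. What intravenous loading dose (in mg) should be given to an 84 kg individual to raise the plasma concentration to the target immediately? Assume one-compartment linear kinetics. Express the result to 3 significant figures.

Vd = 8.2 L/kg × 84 kg = 688.8 L
Concentration deficit ΔC = 11 − 5.6 = 5.400 mg/L
LD = Vd × ΔC = 688.8 × 5.400 = 3720 mg

3720 mg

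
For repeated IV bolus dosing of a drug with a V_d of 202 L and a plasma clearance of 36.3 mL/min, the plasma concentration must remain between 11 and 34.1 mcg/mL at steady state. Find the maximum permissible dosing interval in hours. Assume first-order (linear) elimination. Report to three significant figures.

105 h

Convert clearance: 36.3 mL/min × 60 min/h ÷ 1000 mL/L = 2.178 L/h
k = CL / Vd = 2.178 / 202.0 = 0.01078 h⁻¹
Between IV bolus doses, concentration decays as C = C₀·e^(−kτ), so C_peak/C_trough = e^(kτ).
τ_max = ln(C_peak/C_trough) / k = ln(34.1/11) / 0.01078 = 1.131 / 0.01078 = 104.9 h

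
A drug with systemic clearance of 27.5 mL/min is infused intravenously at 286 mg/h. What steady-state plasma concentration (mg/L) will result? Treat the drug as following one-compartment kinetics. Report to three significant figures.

173 mg/L

Convert clearance: 27.5 mL/min × 60 min/h ÷ 1000 mL/L = 1.650 L/h
Css = rate / CL = 286 / 1.650 = 173.3 mg/L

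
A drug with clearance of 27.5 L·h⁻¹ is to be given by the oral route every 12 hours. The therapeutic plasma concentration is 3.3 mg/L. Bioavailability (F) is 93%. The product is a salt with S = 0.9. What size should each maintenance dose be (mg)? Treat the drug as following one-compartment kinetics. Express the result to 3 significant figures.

D = CL × Css × τ / F / S = 27.50 × 3.3 × 12 / 0.93 / 0.9 = 1301 mg

1300 mg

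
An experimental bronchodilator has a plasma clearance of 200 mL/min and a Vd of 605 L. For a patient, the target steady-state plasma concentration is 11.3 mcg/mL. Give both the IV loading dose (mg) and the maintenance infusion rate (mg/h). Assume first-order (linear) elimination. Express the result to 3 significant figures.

(a) 6840 mg; (b) 136 mg/h

Loading dose = Vd × C = 605.0 × 11.3 = 6837 mg
CL = 200 mL/min = 200 × 0.06 = 12.00 L/h
Maintenance: replace elimination → rate = CL × Css = 12.00 × 11.3 = 135.6 mg/h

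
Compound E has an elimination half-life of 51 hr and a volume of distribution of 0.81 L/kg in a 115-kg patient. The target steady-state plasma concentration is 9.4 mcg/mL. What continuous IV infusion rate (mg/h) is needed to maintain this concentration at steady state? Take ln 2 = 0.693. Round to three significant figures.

11.9 mg/h

Vd = 0.81 L/kg × 115 kg = 93.15 L
CL = ln 2 · Vd / t½ = 0.693 × 93.15 / 51 = 1.266 L/h
Infusion rate = CL × Css = 1.266 × 9.4 = 11.90 mg/h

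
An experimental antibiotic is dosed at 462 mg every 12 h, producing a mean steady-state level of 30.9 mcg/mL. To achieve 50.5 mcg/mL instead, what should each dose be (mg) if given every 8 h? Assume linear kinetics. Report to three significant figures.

With linear kinetics, Css is proportional to dose rate (D/τ) at fixed clearance.
D₂ = D₁ × (Css,target / Css,current) × (τ₂/τ₁) = 462 × (50.5/30.9) × (8/12) = 503.4 mg

503 mg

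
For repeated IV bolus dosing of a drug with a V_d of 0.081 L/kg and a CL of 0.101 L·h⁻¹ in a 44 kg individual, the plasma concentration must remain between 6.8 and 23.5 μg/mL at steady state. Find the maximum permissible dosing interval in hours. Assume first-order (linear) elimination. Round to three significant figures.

Vd(total) = 44 kg × 0.081 L/kg = 3.564 L
k = CL / Vd = 0.1010 / 3.564 = 0.02834 h⁻¹
Between IV bolus doses, concentration decays as C = C₀·e^(−kτ), so C_peak/C_trough = e^(kτ).
τ_max = ln(C_peak/C_trough) / k = ln(23.5/6.8) / 0.02834 = 1.240 / 0.02834 = 43.75 h

43.8 h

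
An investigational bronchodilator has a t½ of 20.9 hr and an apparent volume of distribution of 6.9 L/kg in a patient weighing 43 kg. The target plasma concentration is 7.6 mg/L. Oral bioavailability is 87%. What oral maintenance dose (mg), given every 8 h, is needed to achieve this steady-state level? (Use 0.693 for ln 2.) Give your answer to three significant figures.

Total Vd = 6.9 × 43 = 296.7 L
k = 0.693/20.9 = 0.03316 h⁻¹, so CL = k·Vd = 0.03316 × 296.7 = 9.839 L/h
D = CL × Css × τ / F = 9.839 × 7.6 × 8 / 0.87 = 687.6 mg

688 mg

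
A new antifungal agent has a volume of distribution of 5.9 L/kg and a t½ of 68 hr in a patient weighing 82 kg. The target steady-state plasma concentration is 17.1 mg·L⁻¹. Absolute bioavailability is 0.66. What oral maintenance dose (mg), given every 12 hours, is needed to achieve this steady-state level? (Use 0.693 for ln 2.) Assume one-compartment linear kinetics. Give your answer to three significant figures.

Total Vd = 5.9 × 82 = 483.8 L
CL = 0.693 × Vd / t½ = 0.693 × 483.8 / 68 = 4.930 L/h
D = CL × Css × τ / F = 4.930 × 17.1 × 12 / 0.66 = 1533 mg

1530 mg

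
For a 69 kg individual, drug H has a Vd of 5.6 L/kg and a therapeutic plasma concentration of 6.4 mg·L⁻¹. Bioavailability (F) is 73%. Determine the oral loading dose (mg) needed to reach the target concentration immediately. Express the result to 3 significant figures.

Vd(total) = 69 kg × 5.6 L/kg = 386.4 L
The loading dose fills Vd to the target concentration.
LD = Vd × C / F = 386.4 × 6.400 / 0.73 = 3388 mg

3390 mg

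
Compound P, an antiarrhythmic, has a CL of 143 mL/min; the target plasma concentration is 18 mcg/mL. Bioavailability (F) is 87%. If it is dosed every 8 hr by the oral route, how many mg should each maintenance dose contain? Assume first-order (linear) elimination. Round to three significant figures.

Convert clearance: 143 mL/min × 60 min/h ÷ 1000 mL/L = 8.580 L/h
At steady state, dose per interval replaces the amount cleared in that interval: F·D/τ = CL·Css.
D = CL × Css × τ / F = 8.580 × 18 × 8 / 0.87 = 1420 mg

1420 mg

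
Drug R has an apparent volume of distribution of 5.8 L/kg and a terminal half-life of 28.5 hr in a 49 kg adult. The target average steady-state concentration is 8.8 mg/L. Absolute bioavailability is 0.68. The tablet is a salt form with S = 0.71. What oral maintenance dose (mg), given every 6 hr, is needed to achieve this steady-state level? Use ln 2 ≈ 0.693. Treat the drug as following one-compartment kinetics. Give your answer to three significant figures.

Total Vd = 5.8 × 49 = 284.2 L
CL = ln 2 · Vd / t½ = 0.693 × 284.2 / 28.5 = 6.911 L/h
D = CL × Css × τ / F / S = 6.911 × 8.8 × 6 / 0.68 / 0.71 = 755.8 mg

756 mg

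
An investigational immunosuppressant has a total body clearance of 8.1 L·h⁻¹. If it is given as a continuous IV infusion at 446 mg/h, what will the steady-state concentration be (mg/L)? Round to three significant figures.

55.1 mg/L

Css = rate / CL = 446 / 8.100 = 55.06 mg/L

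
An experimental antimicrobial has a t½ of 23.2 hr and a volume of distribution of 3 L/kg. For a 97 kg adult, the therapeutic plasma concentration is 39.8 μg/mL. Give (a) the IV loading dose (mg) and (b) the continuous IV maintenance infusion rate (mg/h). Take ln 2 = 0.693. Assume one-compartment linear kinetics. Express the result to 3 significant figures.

Vd = 3 L/kg × 97 kg = 291.0 L
LD = Vd × C = 291.0 × 39.8 = 11580 mg
CL = 0.693 × Vd / t½ = 0.693 × 291.0 / 23.2 = 8.692 L/h
Infusion rate = CL × Css = 8.692 × 39.8 = 345.9 mg/h

(a) 11600 mg; (b) 346 mg/h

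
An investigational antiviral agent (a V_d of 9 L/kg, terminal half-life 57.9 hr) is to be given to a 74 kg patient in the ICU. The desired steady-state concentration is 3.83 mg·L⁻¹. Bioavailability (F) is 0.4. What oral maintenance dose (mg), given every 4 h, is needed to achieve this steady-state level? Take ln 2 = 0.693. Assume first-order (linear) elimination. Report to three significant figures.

Vd(total) = 74 kg × 9 L/kg = 666.0 L
k = 0.693/57.9 = 0.01197 h⁻¹, so CL = k·Vd = 0.01197 × 666.0 = 7.972 L/h
D = CL × Css × τ / F = 7.972 × 3.83 × 4 / 0.4 = 305.3 mg

305 mg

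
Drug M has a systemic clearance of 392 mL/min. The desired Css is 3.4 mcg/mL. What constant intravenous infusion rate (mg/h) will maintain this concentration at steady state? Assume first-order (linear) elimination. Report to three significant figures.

80.0 mg/h

CL = 392 mL/min = 392 × 0.06 = 23.52 L/h
R₀ = 23.52 × 3.4 = 79.97 mg/h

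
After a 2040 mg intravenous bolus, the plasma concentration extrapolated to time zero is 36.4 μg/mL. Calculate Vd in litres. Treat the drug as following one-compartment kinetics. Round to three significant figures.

Immediately after an IV bolus, C₀ = Dose / Vd, so Vd = Dose / C₀.
Vd = 2040 / 36.4 = 56.04 L

56.0 L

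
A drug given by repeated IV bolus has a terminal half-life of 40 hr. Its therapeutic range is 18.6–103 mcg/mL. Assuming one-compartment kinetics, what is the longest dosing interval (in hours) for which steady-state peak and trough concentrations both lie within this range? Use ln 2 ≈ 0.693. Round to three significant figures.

98.8 h

k = 0.693 / t½ = 0.693 / 40 = 0.01733 h⁻¹
Between IV bolus doses, concentration decays as C = C₀·e^(−kτ), so C_peak/C_trough = e^(kτ).
τ_max = ln(C_peak/C_trough) / k = ln(103/18.6) / 0.01733 = 1.712 / 0.01733 = 98.79 h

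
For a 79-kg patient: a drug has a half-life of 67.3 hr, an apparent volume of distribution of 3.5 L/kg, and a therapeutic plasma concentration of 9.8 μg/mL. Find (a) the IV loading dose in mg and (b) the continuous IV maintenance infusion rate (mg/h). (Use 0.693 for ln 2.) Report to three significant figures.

Vd(total) = 79 kg × 3.5 L/kg = 276.5 L
LD = Vd × C = 276.5 × 9.8 = 2710 mg
CL = 0.693 × Vd / t½ = 0.693 × 276.5 / 67.3 = 2.847 L/h
Infusion rate = CL × Css = 2.847 × 9.8 = 27.90 mg/h

(a) 2710 mg; (b) 27.9 mg/h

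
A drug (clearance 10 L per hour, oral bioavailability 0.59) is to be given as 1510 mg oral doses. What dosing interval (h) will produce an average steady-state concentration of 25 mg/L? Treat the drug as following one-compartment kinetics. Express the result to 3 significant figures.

3.56 h

F·D/τ = CL·Css → τ = F·D / (CL·Css).
τ = 0.59 × 1510 / (10 × 25) = 3.564 h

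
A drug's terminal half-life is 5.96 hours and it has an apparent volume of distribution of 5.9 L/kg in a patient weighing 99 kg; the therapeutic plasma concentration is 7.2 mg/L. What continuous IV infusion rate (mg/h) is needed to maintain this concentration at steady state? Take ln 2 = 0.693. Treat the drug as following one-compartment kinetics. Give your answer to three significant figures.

489 mg/h

Vd(total) = 99 kg × 5.9 L/kg = 584.1 L
CL = 0.693 × Vd / t½ = 0.693 × 584.1 / 5.96 = 67.92 L/h
Infusion rate = CL × Css = 67.92 × 7.2 = 489.0 mg/h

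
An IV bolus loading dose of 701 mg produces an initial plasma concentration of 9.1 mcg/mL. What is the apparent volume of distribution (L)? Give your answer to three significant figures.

Immediately after an IV bolus, C₀ = Dose / Vd, so Vd = Dose / C₀.
Vd = 701 / 9.1 = 77.03 L

77.0 L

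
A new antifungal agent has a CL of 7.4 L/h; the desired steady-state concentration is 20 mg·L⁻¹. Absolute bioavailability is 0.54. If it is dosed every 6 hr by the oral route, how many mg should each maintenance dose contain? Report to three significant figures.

At steady state, dose per interval replaces the amount cleared in that interval: F·D/τ = CL·Css.
D = CL × Css × τ / F = 7.400 × 20 × 6 / 0.54 = 1644 mg

1640 mg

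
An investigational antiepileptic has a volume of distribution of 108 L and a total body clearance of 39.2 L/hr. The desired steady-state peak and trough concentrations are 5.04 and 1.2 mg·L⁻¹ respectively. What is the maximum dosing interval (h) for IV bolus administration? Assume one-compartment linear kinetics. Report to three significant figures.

k = CL / Vd = 39.20 / 108.0 = 0.3630 h⁻¹
Between IV bolus doses, concentration decays as C = C₀·e^(−kτ), so C_peak/C_trough = e^(kτ).
τ_max = ln(C_peak/C_trough) / k = ln(5.04/1.2) / 0.3630 = 1.435 / 0.3630 = 3.953 h

3.95 h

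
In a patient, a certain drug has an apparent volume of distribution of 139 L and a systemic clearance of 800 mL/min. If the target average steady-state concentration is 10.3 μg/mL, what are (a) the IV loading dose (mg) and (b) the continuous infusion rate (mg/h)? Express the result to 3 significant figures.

(a) 1430 mg; (b) 494 mg/h

Loading: fill Vd to C_target → 139.0 L × 10.3 mg/L = 1432 mg
CL = 800 mL/min × 60/1000 = 48.00 L/h
Maintenance: replace elimination → rate = CL × Css = 48.00 × 10.3 = 494.4 mg/h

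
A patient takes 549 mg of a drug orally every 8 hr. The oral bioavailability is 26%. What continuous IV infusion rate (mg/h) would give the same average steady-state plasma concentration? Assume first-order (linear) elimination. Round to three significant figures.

Equivalent systemic input: infusion rate = F·D/τ.
Rate = 0.26 × 549 / 8 = 17.84 mg/h

17.8 mg/h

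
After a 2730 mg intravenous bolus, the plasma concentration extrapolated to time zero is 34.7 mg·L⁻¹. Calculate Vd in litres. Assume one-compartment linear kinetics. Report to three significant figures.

Immediately after an IV bolus, C₀ = Dose / Vd, so Vd = Dose / C₀.
Vd = 2730 / 34.7 = 78.67 L

78.7 L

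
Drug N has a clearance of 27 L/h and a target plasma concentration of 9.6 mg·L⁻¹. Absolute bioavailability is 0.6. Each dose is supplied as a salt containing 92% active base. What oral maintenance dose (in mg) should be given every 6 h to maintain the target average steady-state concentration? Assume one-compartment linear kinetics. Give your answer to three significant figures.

At steady state, dose per interval replaces the amount cleared in that interval: F·S·D/τ = CL·Css.
D = CL × Css × τ / F / S = 27.00 × 9.6 × 6 / 0.6 / 0.92 = 2817 mg

2820 mg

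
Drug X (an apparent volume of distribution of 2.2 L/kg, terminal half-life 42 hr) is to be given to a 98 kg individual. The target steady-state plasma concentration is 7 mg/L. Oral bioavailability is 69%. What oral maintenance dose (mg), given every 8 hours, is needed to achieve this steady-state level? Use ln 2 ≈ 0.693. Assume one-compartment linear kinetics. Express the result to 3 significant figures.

Vd = 2.2 L/kg × 98 kg = 215.6 L
k = 0.693/42 = 0.01650 h⁻¹, so CL = k·Vd = 0.01650 × 215.6 = 3.557 L/h
D = CL × Css × τ / F = 3.557 × 7 × 8 / 0.69 = 288.7 mg

289 mg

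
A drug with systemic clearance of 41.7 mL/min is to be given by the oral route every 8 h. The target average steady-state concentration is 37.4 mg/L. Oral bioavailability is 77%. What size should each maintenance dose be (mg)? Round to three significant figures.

Convert clearance: 41.7 mL/min × 60 min/h ÷ 1000 mL/L = 2.502 L/h
At steady state, dose per interval replaces the amount cleared in that interval: F·D/τ = CL·Css.
D = CL × Css × τ / F = 2.502 × 37.4 × 8 / 0.77 = 972.2 mg

972 mg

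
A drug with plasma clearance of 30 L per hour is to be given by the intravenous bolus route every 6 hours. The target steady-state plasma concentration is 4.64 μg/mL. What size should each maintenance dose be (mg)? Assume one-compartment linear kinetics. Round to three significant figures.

835 mg

D = CL × Css × τ = 30.00 × 4.64 × 6 = 835.2 mg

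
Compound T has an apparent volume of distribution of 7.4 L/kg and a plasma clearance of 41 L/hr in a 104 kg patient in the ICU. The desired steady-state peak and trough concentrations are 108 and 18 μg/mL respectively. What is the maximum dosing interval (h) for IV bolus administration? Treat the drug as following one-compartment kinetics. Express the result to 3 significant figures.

Vd = 7.4 L/kg × 104 kg = 769.6 L
k = CL / Vd = 41.00 / 769.6 = 0.05327 h⁻¹
Between IV bolus doses, concentration decays as C = C₀·e^(−kτ), so C_peak/C_trough = e^(kτ).
τ_max = ln(C_peak/C_trough) / k = ln(108/18) / 0.05327 = 1.792 / 0.05327 = 33.64 h

33.6 h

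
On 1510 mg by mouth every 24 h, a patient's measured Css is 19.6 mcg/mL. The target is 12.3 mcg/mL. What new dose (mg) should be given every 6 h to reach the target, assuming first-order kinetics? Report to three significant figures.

237 mg

For first-order elimination, Css ∝ F·D/(CL·τ); F and CL are unchanged, so Css ∝ D/τ.
D₂ = D₁ × (Css,target / Css,current) × (τ₂/τ₁) = 1510 × (12.3/19.6) × (6/24) = 236.9 mg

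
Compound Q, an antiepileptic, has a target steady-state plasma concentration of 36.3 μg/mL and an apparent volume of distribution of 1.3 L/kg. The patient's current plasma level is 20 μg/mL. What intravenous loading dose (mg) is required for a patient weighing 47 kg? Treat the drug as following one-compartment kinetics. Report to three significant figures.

996 mg

Total Vd = 1.3 × 47 = 61.10 L
The loading dose fills Vd to the target concentration.
Concentration deficit ΔC = 36.3 − 20 = 16.30 mg/L
LD = Vd × ΔC = 61.10 × 16.30 = 995.9 mg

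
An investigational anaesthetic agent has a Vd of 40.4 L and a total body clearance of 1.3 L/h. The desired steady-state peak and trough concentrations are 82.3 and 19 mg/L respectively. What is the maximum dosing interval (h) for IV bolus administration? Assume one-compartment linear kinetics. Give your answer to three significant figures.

k = CL / Vd = 1.300 / 40.40 = 0.03218 h⁻¹
Between IV bolus doses, concentration decays as C = C₀·e^(−kτ), so C_peak/C_trough = e^(kτ).
τ_max = ln(C_peak/C_trough) / k = ln(82.3/19) / 0.03218 = 1.466 / 0.03218 = 45.56 h

45.6 h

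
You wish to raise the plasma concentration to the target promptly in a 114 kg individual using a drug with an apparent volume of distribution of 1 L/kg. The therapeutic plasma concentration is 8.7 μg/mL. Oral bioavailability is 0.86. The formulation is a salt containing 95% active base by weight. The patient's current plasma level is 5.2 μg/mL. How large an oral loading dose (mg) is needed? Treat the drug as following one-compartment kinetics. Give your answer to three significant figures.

488 mg

Vd = 1 L/kg × 114 kg = 114.0 L
The loading dose fills Vd to the target concentration.
Concentration deficit ΔC = 8.7 − 5.2 = 3.500 mg/L
LD = Vd × ΔC / F / S = 114.0 × 3.500 / 0.86 / 0.95 = 488.4 mg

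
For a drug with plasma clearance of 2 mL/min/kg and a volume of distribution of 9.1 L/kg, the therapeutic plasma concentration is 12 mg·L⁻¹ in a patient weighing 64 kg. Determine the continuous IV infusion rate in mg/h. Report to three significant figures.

CL = 2 mL/min/kg × 64 kg = 128.0 mL/min = 128.0 × 60/1000 = 7.680 L/h
Infusion rate = CL · Css = 7.680 L/h × 12 mg/L = 92.16 mg/h

92.2 mg/h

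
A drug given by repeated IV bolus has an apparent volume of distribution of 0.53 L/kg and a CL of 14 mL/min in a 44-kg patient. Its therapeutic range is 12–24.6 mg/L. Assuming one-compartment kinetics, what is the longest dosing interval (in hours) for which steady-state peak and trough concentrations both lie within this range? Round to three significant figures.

19.9 h

Vd(total) = 44 kg × 0.53 L/kg = 23.32 L
CL = 14 mL/min = 14 × 0.06 = 0.8400 L/h
k = CL / Vd = 0.8400 / 23.32 = 0.03602 h⁻¹
Between IV bolus doses, concentration decays as C = C₀·e^(−kτ), so C_peak/C_trough = e^(kτ).
τ_max = ln(C_peak/C_trough) / k = ln(24.6/12) / 0.03602 = 0.7178 / 0.03602 = 19.93 h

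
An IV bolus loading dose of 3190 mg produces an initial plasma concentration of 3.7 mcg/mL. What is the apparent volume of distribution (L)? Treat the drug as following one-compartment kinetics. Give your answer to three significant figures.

862 L

Immediately after an IV bolus, C₀ = Dose / Vd, so Vd = Dose / C₀.
Vd = 3190 / 3.7 = 862.2 L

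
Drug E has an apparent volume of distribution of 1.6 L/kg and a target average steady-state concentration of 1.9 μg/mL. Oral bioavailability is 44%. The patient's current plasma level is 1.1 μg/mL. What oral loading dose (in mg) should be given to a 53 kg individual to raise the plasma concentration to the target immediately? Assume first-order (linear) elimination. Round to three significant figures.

154 mg

Total Vd = 1.6 × 53 = 84.80 L
The loading dose fills Vd to the target concentration.
Concentration deficit ΔC = 1.9 − 1.1 = 0.8000 mg/L
LD = Vd × ΔC / F = 84.80 × 0.8000 / 0.44 = 154.2 mg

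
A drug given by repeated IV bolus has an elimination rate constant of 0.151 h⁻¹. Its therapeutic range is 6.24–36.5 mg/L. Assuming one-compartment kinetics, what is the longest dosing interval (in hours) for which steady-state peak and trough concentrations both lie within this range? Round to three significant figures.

Between IV bolus doses, concentration decays as C = C₀·e^(−kτ), so C_peak/C_trough = e^(kτ).
τ_max = ln(C_peak/C_trough) / k = ln(36.5/6.24) / 0.1510 = 1.766 / 0.1510 = 11.70 h

11.7 h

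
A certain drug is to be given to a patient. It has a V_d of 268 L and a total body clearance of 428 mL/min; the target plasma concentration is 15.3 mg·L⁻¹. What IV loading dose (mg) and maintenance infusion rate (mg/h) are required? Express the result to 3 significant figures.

(a) 4100 mg; (b) 393 mg/h

LD = Vd · C_target = 268.0 × 15.3 = 4100 mg
Convert clearance: 428 mL/min × 60 min/h ÷ 1000 mL/L = 25.68 L/h
Maintenance: replace elimination → rate = CL × Css = 25.68 × 15.3 = 392.9 mg/h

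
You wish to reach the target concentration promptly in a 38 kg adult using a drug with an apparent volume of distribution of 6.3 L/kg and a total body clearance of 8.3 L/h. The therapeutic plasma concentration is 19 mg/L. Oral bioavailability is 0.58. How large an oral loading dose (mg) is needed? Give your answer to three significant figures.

Vd = 6.3 L/kg × 38 kg = 239.4 L
The loading dose fills Vd to the target concentration; clearance is irrelevant here.
LD = Vd × C / F = 239.4 × 19.00 / 0.58 = 7842 mg

7840 mg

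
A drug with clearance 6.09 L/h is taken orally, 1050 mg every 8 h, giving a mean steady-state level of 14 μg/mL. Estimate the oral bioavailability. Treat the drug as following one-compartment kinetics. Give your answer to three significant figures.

F·D/τ = CL·Css at steady state → F = CL·Css·τ / D.
F = 6.09 × 14 × 8 / 1050 = 0.650

0.650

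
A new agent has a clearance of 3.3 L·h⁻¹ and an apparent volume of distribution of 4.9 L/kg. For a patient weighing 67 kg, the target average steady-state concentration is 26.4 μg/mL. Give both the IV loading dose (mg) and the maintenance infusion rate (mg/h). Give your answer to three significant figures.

(a) 8670 mg; (b) 87.1 mg/h

Total Vd = 4.9 × 67 = 328.3 L
LD = Vd · C_target = 328.3 × 26.4 = 8667 mg
Maintenance: replace elimination → rate = CL × Css = 3.300 × 26.4 = 87.12 mg/h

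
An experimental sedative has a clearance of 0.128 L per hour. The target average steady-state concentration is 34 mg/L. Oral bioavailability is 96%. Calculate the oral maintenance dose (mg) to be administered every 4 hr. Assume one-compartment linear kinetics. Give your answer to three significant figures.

18.1 mg

D = CL × Css × τ / F = 0.1280 × 34 × 4 / 0.96 = 18.13 mg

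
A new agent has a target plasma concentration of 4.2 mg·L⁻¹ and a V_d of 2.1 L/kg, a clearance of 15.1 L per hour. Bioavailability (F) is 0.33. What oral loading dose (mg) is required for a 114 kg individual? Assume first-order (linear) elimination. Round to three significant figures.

Vd = 2.1 L/kg × 114 kg = 239.4 L
Loading dose depends on Vd (not clearance): it fills the distribution volume.
LD = Vd × C / F = 239.4 × 4.200 / 0.33 = 3047 mg

3050 mg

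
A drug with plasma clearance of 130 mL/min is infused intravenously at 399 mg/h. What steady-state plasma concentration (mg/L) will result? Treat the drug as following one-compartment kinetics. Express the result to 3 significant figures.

CL = 130 mL/min = 130 × 0.06 = 7.800 L/h
Css = rate / CL = 399 / 7.800 = 51.15 mg/L

51.2 mg/L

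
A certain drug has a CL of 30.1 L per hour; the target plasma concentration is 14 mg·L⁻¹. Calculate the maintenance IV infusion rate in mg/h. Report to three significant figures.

At steady state, infusion rate equals elimination rate: rate in = CL × Css.
R₀ = 30.10 × 14 = 421.4 mg/h

421 mg/h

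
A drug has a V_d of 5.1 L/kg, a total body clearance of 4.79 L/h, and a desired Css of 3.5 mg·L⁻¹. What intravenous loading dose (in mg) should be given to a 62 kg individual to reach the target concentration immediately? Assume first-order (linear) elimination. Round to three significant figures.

Total Vd = 5.1 × 62 = 316.2 L
LD = Vd × C = 316.2 × 3.500 = 1107 mg

1110 mg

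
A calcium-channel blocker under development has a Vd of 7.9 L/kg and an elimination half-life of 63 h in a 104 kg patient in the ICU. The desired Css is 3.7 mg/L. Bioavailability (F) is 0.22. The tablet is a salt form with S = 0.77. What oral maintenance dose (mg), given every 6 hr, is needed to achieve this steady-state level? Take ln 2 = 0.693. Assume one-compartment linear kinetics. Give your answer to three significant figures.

Total Vd = 7.9 × 104 = 821.6 L
CL = ln 2 · Vd / t½ = 0.693 × 821.6 / 63 = 9.038 L/h
D = CL × Css × τ / F / S = 9.038 × 3.7 × 6 / 0.22 / 0.77 = 1184 mg

1180 mg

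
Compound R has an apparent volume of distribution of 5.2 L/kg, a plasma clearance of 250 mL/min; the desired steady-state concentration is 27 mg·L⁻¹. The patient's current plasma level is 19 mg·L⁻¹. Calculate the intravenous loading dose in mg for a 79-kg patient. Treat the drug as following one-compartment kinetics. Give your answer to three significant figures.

Vd(total) = 79 kg × 5.2 L/kg = 410.8 L
Concentration deficit ΔC = 27 − 19 = 8.000 mg/L
LD = Vd × ΔC = 410.8 × 8.000 = 3286 mg

3290 mg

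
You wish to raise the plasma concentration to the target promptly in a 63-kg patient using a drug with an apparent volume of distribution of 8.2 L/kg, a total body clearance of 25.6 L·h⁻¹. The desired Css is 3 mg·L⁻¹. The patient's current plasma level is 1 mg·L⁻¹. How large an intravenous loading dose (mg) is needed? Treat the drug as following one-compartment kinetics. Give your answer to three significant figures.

1030 mg

Total Vd = 8.2 × 63 = 516.6 L
Concentration deficit ΔC = 3 − 1 = 2.000 mg/L
LD = Vd × ΔC = 516.6 × 2.000 = 1033 mg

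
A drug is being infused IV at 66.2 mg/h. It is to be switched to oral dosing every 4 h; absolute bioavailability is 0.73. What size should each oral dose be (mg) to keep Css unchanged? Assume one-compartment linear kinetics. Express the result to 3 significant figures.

To maintain the same Css, the systemic dosing rate must be unchanged: F·D/τ = infusion rate.
D = rate × τ / F = 66.2 × 4 / 0.73 = 362.7 mg

363 mg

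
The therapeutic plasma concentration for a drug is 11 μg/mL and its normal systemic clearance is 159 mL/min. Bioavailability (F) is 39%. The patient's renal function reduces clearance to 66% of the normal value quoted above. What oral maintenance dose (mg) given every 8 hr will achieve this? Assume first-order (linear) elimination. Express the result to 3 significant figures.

1420 mg

CL = 159 mL/min × 60/1000 = 9.540 L/h
Patient clearance = 0.66 × 9.540 = 6.296 L/h
At steady state, dose per interval replaces the amount cleared in that interval: F·D/τ = CL·Css.
D = CL × Css × τ / F = 6.296 × 11 × 8 / 0.39 = 1421 mg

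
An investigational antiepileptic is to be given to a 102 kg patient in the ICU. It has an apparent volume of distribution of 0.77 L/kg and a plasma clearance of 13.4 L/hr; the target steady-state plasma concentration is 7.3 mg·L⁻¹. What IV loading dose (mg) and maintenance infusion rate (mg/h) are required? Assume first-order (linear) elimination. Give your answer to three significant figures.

Total Vd = 0.77 × 102 = 78.54 L
LD = Vd · C_target = 78.54 × 7.3 = 573.3 mg
Infusion rate = 13.40 L/h × 7.3 mg/L = 97.82 mg/h

(a) 573 mg; (b) 97.8 mg/h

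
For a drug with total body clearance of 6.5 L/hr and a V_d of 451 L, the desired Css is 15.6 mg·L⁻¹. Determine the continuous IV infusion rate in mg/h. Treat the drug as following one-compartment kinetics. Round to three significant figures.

At steady state, infusion rate equals elimination rate: rate in = CL × Css.
R₀ = 6.500 × 15.6 = 101.4 mg/h

101 mg/h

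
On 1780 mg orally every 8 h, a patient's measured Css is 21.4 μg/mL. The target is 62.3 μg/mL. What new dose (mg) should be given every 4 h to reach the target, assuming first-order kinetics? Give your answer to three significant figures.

With linear kinetics, Css is proportional to dose rate (D/τ) at fixed clearance.
D₂ = D₁ × (Css,target / Css,current) × (τ₂/τ₁) = 1780 × (62.3/21.4) × (4/8) = 2591 mg

2590 mg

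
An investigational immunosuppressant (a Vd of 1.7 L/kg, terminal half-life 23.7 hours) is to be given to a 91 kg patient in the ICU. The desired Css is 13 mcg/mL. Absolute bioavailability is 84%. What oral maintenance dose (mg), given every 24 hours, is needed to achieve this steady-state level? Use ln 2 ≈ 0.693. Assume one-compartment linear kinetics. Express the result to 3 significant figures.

Total Vd = 1.7 × 91 = 154.7 L
k = 0.693/23.7 = 0.02924 h⁻¹, so CL = k·Vd = 0.02924 × 154.7 = 4.523 L/h
D = CL × Css × τ / F = 4.523 × 13 × 24 / 0.84 = 1680 mg

1680 mg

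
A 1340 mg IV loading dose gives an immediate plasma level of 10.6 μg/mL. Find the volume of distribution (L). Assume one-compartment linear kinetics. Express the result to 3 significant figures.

126 L

Immediately after an IV bolus, C₀ = Dose / Vd, so Vd = Dose / C₀.
Vd = 1340 / 10.6 = 126.4 L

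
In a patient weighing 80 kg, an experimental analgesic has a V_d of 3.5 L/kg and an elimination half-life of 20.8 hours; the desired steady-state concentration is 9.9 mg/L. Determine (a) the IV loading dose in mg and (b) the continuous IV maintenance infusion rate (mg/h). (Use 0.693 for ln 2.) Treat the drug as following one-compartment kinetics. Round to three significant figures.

Vd = 3.5 L/kg × 80 kg = 280.0 L
LD = Vd × C = 280.0 × 9.9 = 2772 mg
CL = 0.693 × Vd / t½ = 0.693 × 280.0 / 20.8 = 9.329 L/h
Infusion rate = CL × Css = 9.329 × 9.9 = 92.36 mg/h

(a) 2770 mg; (b) 92.4 mg/h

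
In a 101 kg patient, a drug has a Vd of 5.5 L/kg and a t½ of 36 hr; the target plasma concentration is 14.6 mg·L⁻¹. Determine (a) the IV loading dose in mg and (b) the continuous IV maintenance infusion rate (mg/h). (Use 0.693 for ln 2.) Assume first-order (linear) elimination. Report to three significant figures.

(a) 8110 mg; (b) 156 mg/h

Vd = 5.5 L/kg × 101 kg = 555.5 L
LD = Vd × C = 555.5 × 14.6 = 8110 mg
CL = 0.693 × Vd / t½ = 0.693 × 555.5 / 36 = 10.69 L/h
Infusion rate = CL × Css = 10.69 × 14.6 = 156.1 mg/h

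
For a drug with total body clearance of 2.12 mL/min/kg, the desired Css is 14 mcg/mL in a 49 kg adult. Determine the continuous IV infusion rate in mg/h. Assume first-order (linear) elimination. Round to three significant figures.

87.3 mg/h

CL = 2.12 mL/min/kg × 49 kg = 103.9 mL/min = 103.9 × 60/1000 = 6.234 L/h
At steady state, infusion rate equals elimination rate: rate in = CL × Css.
Infusion rate = CL · Css = 6.234 L/h × 14 mg/L = 87.28 mg/h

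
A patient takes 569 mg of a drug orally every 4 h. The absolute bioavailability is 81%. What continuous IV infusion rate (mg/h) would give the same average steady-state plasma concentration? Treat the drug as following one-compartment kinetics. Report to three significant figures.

115 mg/h

Equivalent systemic input: infusion rate = F·D/τ.
Rate = 0.81 × 569 / 4 = 115.2 mg/h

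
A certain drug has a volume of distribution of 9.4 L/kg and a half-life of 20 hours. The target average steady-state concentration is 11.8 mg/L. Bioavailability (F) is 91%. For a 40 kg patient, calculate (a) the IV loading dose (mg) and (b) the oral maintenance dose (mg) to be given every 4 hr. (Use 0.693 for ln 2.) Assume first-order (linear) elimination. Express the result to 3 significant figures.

Total Vd = 9.4 × 40 = 376.0 L
LD = Vd × C = 376.0 × 11.8 = 4437 mg
CL = 0.693 × Vd / t½ = 0.693 × 376.0 / 20 = 13.03 L/h
D = CL × Css × τ / F = 13.03 × 11.8 × 4 / 0.91 = 675.8 mg

(a) 4440 mg; (b) 676 mg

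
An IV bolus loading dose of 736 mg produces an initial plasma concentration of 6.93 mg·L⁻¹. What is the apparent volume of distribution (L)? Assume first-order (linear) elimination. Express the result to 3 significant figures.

Immediately after an IV bolus, C₀ = Dose / Vd, so Vd = Dose / C₀.
Vd = 736 / 6.93 = 106.2 L

106 L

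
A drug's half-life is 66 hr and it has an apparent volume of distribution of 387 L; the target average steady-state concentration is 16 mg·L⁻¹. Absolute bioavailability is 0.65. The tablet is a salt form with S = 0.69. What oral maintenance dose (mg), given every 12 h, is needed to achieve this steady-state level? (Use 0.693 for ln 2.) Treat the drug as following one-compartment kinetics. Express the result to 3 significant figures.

CL = ln 2 · Vd / t½ = 0.693 × 387.0 / 66 = 4.064 L/h
D = CL × Css × τ / F / S = 4.064 × 16 × 12 / 0.65 / 0.69 = 1740 mg

1740 mg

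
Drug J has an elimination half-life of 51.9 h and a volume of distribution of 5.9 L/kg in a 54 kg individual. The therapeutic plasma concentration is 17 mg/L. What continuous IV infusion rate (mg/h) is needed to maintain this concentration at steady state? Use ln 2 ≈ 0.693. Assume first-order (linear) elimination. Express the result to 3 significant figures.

72.3 mg/h

Vd(total) = 54 kg × 5.9 L/kg = 318.6 L
CL = 0.693 × Vd / t½ = 0.693 × 318.6 / 51.9 = 4.254 L/h
Infusion rate = CL × Css = 4.254 × 17 = 72.32 mg/h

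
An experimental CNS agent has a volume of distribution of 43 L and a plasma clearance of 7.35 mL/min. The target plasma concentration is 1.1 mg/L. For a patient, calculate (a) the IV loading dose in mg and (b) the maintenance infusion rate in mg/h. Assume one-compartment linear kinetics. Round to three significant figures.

(a) 47.3 mg; (b) 0.485 mg/h

LD = Vd · C_target = 43.00 × 1.1 = 47.30 mg
CL = 7.35 mL/min × 60/1000 = 0.4410 L/h
Maintenance infusion rate = CL × Css = 0.4410 × 1.1 = 0.4851 mg/h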